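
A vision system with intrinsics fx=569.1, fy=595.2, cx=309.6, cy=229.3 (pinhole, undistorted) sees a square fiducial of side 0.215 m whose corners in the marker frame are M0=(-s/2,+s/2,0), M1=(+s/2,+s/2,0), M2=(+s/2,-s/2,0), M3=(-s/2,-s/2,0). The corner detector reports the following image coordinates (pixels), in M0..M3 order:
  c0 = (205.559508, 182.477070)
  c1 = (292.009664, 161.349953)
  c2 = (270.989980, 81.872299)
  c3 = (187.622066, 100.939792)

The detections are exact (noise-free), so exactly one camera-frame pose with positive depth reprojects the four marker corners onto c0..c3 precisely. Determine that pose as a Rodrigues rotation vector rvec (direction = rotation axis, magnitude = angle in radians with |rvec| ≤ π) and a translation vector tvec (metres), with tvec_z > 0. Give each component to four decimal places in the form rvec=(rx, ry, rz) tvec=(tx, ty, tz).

Intrinsics K: fx=569.1, fy=595.2, cx=309.6, cy=229.3
Marker side s = 0.215 m; corners in marker frame (Z=0):
  M0 = (-0.1075, +0.1075, 0)
  M1 = (+0.1075, +0.1075, 0)
  M2 = (+0.1075, -0.1075, 0)
  M3 = (-0.1075, -0.1075, 0)
Detected image corners:
  c0 = (205.559508, 182.477070) px
  c1 = (292.009664, 161.349953) px
  c2 = (270.989980, 81.872299) px
  c3 = (187.622066, 100.939792) px
Planar DLT: solve 8×8 A·h = b for H (H[2,2]=1):
  H  [+412.15677 +46.30798 +239.18278]
  H  [-83.81119 +349.99131 +130.77850]
  H  [+0.07268 -0.18551 +1.00000]
B = K⁻¹H; ‖b₁‖=0.708925, ‖b₂‖=0.708925; λ = 2/(‖b₁‖+‖b₂‖) = 1.410586, sign → tz>0 ⇒ λ=+1.410586
r₁ = λ·B[:,0] = (+0.96581,-0.23812,+0.10252); r₂ = λ·B[:,1] = (+0.25714,+0.93027,-0.26168)
r₃ = r₁×r₂ = (-0.03306,+0.27910,+0.95969); SVD([r₁ r₂ r₃]) → R = UVᵀ:
  R  [+0.96581 +0.25714 -0.03306]
  R  [-0.23812 +0.93027 +0.27910]
  R  [+0.10252 -0.26168 +0.95969]
t = (-0.17454, -0.23349, +1.41059) m
tr R = 2.855772; θ = arccos((tr R − 1)/2) = 0.382094 rad = 21.892°
axis k = ((R−Rᵀ)₃₂, (R−Rᵀ)₁₃, (R−Rᵀ)₂₁) / (2 sinθ) = (-0.725169, -0.181813, -0.664134)
rvec = θ·k = (-0.277083, -0.069470, -0.253761)

rvec=(-0.2771, -0.0695, -0.2538) tvec=(-0.1745, -0.2335, 1.4106)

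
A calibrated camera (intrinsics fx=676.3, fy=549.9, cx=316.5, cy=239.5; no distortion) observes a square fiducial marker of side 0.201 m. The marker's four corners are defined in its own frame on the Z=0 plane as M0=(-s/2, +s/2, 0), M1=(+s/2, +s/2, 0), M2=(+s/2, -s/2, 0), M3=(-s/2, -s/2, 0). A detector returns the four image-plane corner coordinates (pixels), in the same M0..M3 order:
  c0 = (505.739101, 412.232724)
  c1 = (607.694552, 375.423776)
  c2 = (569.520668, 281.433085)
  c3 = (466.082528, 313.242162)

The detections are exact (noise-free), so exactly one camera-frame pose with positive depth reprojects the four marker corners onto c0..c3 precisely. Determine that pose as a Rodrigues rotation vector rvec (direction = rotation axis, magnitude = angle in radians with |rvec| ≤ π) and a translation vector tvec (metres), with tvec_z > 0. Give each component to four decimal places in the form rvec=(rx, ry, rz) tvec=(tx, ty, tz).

rvec=(-0.0677, -0.2713, -0.3052) tvec=(0.3600, 0.2105, 1.0966)

Intrinsics K: fx=676.3, fy=549.9, cx=316.5, cy=239.5
Marker side s = 0.201 m; corners in marker frame (Z=0):
  M0 = (-0.1005, +0.1005, 0)
  M1 = (+0.1005, +0.1005, 0)
  M2 = (+0.1005, -0.1005, 0)
  M3 = (-0.1005, -0.1005, 0)
Detected image corners:
  c0 = (505.739101, 412.232724) px
  c1 = (607.694552, 375.423776) px
  c2 = (569.520668, 281.433085) px
  c3 = (466.082528, 313.242162) px
Planar DLT: solve 8×8 A·h = b for H (H[2,2]=1):
  H  [+645.08812 +181.27208 +538.50320]
  H  [-84.37317 +471.86535 +345.04196]
  H  [+0.24969 -0.02279 +1.00000]
B = K⁻¹H; ‖b₁‖=0.911948, ‖b₂‖=0.911948; λ = 2/(‖b₁‖+‖b₂‖) = 1.096554, sign → tz>0 ⇒ λ=+1.096554
r₁ = λ·B[:,0] = (+0.91781,-0.28750,+0.27380); r₂ = λ·B[:,1] = (+0.30561,+0.95183,-0.02499)
r₃ = r₁×r₂ = (-0.25343,+0.10661,+0.96146); SVD([r₁ r₂ r₃]) → R = UVᵀ:
  R  [+0.91781 +0.30561 -0.25343]
  R  [-0.28750 +0.95183 +0.10661]
  R  [+0.27380 -0.02499 +0.96146]
t = (+0.35996, +0.21046, +1.09655) m
tr R = 2.831101; θ = arccos((tr R − 1)/2) = 0.413922 rad = 23.716°
axis k = ((R−Rᵀ)₃₂, (R−Rᵀ)₁₃, (R−Rᵀ)₂₁) / (2 sinθ) = (-0.163600, -0.655430, -0.737324)
rvec = θ·k = (-0.067718, -0.271297, -0.305195)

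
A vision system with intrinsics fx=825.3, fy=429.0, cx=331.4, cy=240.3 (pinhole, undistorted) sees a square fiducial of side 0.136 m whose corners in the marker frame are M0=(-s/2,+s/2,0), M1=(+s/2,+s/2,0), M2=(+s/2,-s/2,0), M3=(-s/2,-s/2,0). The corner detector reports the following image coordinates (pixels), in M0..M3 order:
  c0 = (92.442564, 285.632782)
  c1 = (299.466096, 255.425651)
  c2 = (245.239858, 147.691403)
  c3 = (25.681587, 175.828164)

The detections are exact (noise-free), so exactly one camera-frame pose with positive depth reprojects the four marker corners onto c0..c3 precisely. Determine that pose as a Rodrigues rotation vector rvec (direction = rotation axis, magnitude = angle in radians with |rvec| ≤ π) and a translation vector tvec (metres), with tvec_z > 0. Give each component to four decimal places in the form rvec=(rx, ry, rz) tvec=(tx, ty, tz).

rvec=(0.1729, -0.1478, -0.2578) tvec=(-0.1022, -0.0277, 0.5166)

Intrinsics K: fx=825.3, fy=429.0, cx=331.4, cy=240.3
Marker side s = 0.136 m; corners in marker frame (Z=0):
  M0 = (-0.0680, +0.0680, 0)
  M1 = (+0.0680, +0.0680, 0)
  M2 = (+0.0680, -0.0680, 0)
  M3 = (-0.0680, -0.0680, 0)
Detected image corners:
  c0 = (92.442564, 285.632782) px
  c1 = (299.466096, 255.425651) px
  c2 = (245.239858, 147.691403) px
  c3 = (25.681587, 175.828164) px
Planar DLT: solve 8×8 A·h = b for H (H[2,2]=1):
  H  [+1606.57253 +504.49173 +168.18187]
  H  [-163.29619 +878.47661 +217.25733]
  H  [+0.23777 +0.36468 +1.00000]
B = K⁻¹H; ‖b₁‖=1.935822, ‖b₂‖=1.935822; λ = 2/(‖b₁‖+‖b₂‖) = 0.516576, sign → tz>0 ⇒ λ=+0.516576
r₁ = λ·B[:,0] = (+0.95627,-0.26543,+0.12283); r₂ = λ·B[:,1] = (+0.24013,+0.95229,+0.18839)
r₃ = r₁×r₂ = (-0.16697,-0.15066,+0.97438); SVD([r₁ r₂ r₃]) → R = UVᵀ:
  R  [+0.95627 +0.24013 -0.16697]
  R  [-0.26543 +0.95229 -0.15066]
  R  [+0.12283 +0.18839 +0.97438]
t = (-0.10216, -0.02775, +0.51658) m
tr R = 2.882945; θ = arccos((tr R − 1)/2) = 0.343825 rad = 19.700°
axis k = ((R−Rᵀ)₃₂, (R−Rᵀ)₁₃, (R−Rᵀ)₂₁) / (2 sinθ) = (+0.502897, -0.429846, -0.749885)
rvec = θ·k = (+0.172908, -0.147792, -0.257829)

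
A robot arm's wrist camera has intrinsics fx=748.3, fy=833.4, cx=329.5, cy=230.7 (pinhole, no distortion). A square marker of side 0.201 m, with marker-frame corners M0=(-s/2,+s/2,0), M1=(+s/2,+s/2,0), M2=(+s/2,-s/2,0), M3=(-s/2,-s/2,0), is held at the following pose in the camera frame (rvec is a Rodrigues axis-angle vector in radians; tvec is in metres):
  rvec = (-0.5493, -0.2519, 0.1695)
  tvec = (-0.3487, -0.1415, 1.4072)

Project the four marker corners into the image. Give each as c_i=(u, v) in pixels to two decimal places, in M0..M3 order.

c0=(74.93, 180.90) c1=(186.73, 209.81) c2=(206.41, 116.25) c3=(103.46, 87.00)

Intrinsics K: fx=748.3, fy=833.4, cx=329.5, cy=230.7
Marker side s = 0.201 m; corners in marker frame (Z=0):
  M0 = (-0.1005, +0.1005, 0)
  M1 = (+0.1005, +0.1005, 0)
  M2 = (+0.1005, -0.1005, 0)
  M3 = (-0.1005, -0.1005, 0)
rvec = (-0.5493, -0.2519, 0.1695), |rvec| = θ = 0.62763 rad = 35.960°
Rodrigues: sinθ=0.58722, 1−cosθ=0.19058; R = I + sinθ·[k]× + (1−cosθ)·[k]×²:
    [+0.95540 -0.09165 -0.28073]
    [+0.22553 +0.84012 +0.49328]
    [+0.19064 -0.53460 +0.82332]
t = (-0.3487, -0.1415, 1.4072) m
M0: Pc = R·M0+t = (-0.45393, -0.07973, +1.33431); u = 748.3·(-0.45393)/1.33431 + 329.5 = 74.9313, v = 833.4·(-0.07973)/1.33431 + 230.7 = 180.8991
M1: Pc = R·M1+t = (-0.26189, -0.03440, +1.37263); u = 748.3·(-0.26189)/1.37263 + 329.5 = 186.7274, v = 833.4·(-0.03440)/1.37263 + 230.7 = 209.8128
M2: Pc = R·M2+t = (-0.24347, -0.20327, +1.48009); u = 748.3·(-0.24347)/1.48009 + 329.5 = 206.4059, v = 833.4·(-0.20327)/1.48009 + 230.7 = 116.2457
M3: Pc = R·M3+t = (-0.43551, -0.24860, +1.44177); u = 748.3·(-0.43551)/1.44177 + 329.5 = 103.4649, v = 833.4·(-0.24860)/1.44177 + 230.7 = 87.0001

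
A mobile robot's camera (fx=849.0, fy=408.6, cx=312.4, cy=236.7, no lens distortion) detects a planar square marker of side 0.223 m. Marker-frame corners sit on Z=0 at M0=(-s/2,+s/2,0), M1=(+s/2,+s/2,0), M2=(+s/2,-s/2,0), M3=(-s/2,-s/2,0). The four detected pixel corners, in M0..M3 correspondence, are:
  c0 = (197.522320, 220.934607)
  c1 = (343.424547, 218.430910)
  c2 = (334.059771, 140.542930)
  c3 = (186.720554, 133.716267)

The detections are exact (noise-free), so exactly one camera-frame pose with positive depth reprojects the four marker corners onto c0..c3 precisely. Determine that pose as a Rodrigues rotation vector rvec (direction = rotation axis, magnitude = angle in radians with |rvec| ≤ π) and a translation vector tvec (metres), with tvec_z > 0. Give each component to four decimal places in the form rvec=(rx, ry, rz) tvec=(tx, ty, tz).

Intrinsics K: fx=849.0, fy=408.6, cx=312.4, cy=236.7
Marker side s = 0.223 m; corners in marker frame (Z=0):
  M0 = (-0.1115, +0.1115, 0)
  M1 = (+0.1115, +0.1115, 0)
  M2 = (+0.1115, -0.1115, 0)
  M3 = (-0.1115, -0.1115, 0)
Detected image corners:
  c0 = (197.522320, 220.934607) px
  c1 = (343.424547, 218.430910) px
  c2 = (334.059771, 140.542930) px
  c3 = (186.720554, 133.716267) px
Planar DLT: solve 8×8 A·h = b for H (H[2,2]=1):
  H  [+791.95347 +47.45277 +269.57783]
  H  [+100.05003 +370.63730 +178.50915]
  H  [+0.50659 +0.00911 +1.00000]
B = K⁻¹H; ‖b₁‖=0.903388, ‖b₂‖=0.903388; λ = 2/(‖b₁‖+‖b₂‖) = 1.106944, sign → tz>0 ⇒ λ=+1.106944
r₁ = λ·B[:,0] = (+0.82623,-0.05380,+0.56077); r₂ = λ·B[:,1] = (+0.05816,+0.99826,+0.01009)
r₃ = r₁×r₂ = (-0.56033,+0.02428,+0.82791); SVD([r₁ r₂ r₃]) → R = UVᵀ:
  R  [+0.82623 +0.05816 -0.56033]
  R  [-0.05380 +0.99826 +0.02428]
  R  [+0.56077 +0.01009 +0.82791]
t = (-0.05583, -0.15765, +1.10694) m
tr R = 2.652395; θ = arccos((tr R − 1)/2) = 0.598472 rad = 34.290°
axis k = ((R−Rᵀ)₃₂, (R−Rᵀ)₁₃, (R−Rᵀ)₂₁) / (2 sinθ) = (-0.012599, -0.994971, -0.099365)
rvec = θ·k = (-0.007540, -0.595462, -0.059467)

rvec=(-0.0075, -0.5955, -0.0595) tvec=(-0.0558, -0.1576, 1.1069)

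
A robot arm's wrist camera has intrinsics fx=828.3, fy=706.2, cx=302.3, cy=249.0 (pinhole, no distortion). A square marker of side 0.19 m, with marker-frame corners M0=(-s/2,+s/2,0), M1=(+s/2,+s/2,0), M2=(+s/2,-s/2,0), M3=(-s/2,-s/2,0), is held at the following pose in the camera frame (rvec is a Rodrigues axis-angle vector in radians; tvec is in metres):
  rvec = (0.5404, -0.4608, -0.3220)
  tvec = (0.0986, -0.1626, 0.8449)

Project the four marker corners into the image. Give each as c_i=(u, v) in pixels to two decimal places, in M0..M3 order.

c0=(335.01, 210.98) c1=(476.67, 154.57) c2=(466.24, 10.13) c3=(303.96, 62.38)

Intrinsics K: fx=828.3, fy=706.2, cx=302.3, cy=249.0
Marker side s = 0.19 m; corners in marker frame (Z=0):
  M0 = (-0.0950, +0.0950, 0)
  M1 = (+0.0950, +0.0950, 0)
  M2 = (+0.0950, -0.0950, 0)
  M3 = (-0.0950, -0.0950, 0)
rvec = (0.5404, -0.4608, -0.3220), |rvec| = θ = 0.77978 rad = 44.678°
Rodrigues: sinθ=0.70312, 1−cosθ=0.28893; R = I + sinθ·[k]× + (1−cosθ)·[k]×²:
    [+0.84984 +0.17202 -0.49819]
    [-0.40867 +0.81197 -0.41677]
    [+0.33282 +0.55778 +0.76034]
t = (0.0986, -0.1626, 0.8449) m
M0: Pc = R·M0+t = (+0.03421, -0.04664, +0.86627); u = 828.3·(+0.03421)/0.86627 + 302.3 = 335.0081, v = 706.2·(-0.04664)/0.86627 + 249.0 = 210.9787
M1: Pc = R·M1+t = (+0.19568, -0.12429, +0.92951); u = 828.3·(+0.19568)/0.92951 + 302.3 = 476.6706, v = 706.2·(-0.12429)/0.92951 + 249.0 = 154.5720
M2: Pc = R·M2+t = (+0.16299, -0.27856, +0.82353); u = 828.3·(+0.16299)/0.82353 + 302.3 = 466.2369, v = 706.2·(-0.27856)/0.82353 + 249.0 = 10.1260
M3: Pc = R·M3+t = (+0.00152, -0.20091, +0.76029); u = 828.3·(+0.00152)/0.76029 + 302.3 = 303.9600, v = 706.2·(-0.20091)/0.76029 + 249.0 = 62.3815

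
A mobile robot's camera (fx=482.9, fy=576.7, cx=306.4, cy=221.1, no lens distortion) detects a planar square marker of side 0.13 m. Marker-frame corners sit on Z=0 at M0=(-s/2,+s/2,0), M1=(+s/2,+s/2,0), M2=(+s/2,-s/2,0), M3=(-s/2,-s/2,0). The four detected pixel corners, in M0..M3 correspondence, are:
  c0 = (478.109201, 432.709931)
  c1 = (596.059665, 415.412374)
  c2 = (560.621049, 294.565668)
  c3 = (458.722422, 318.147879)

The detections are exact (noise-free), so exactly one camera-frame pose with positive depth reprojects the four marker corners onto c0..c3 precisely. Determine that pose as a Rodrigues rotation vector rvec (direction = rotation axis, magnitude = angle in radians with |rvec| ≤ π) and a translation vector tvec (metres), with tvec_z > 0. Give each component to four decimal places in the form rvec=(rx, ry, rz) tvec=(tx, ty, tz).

rvec=(-0.6266, 0.4366, -0.1388) tvec=(0.2692, 0.1483, 0.6074)

Intrinsics K: fx=482.9, fy=576.7, cx=306.4, cy=221.1
Marker side s = 0.13 m; corners in marker frame (Z=0):
  M0 = (-0.0650, +0.0650, 0)
  M1 = (+0.0650, +0.0650, 0)
  M2 = (+0.0650, -0.0650, 0)
  M3 = (-0.0650, -0.0650, 0)
Detected image corners:
  c0 = (478.109201, 432.709931) px
  c1 = (596.059665, 415.412374) px
  c2 = (560.621049, 294.565668) px
  c3 = (458.722422, 318.147879) px
Planar DLT: solve 8×8 A·h = b for H (H[2,2]=1):
  H  [+537.75428 -303.57759 +520.43199]
  H  [-370.82097 +547.15676 +361.85161]
  H  [-0.58064 -0.97848 +1.00000]
B = K⁻¹H; ‖b₁‖=1.646274, ‖b₂‖=1.646274; λ = 2/(‖b₁‖+‖b₂‖) = 0.607432, sign → tz>0 ⇒ λ=+0.607432
r₁ = λ·B[:,0] = (+0.90022,-0.25536,-0.35270); r₂ = λ·B[:,1] = (-0.00474,+0.80419,-0.59436)
r₃ = r₁×r₂ = (+0.43541,+0.53673,+0.72273); SVD([r₁ r₂ r₃]) → R = UVᵀ:
  R  [+0.90022 -0.00474 +0.43541]
  R  [-0.25536 +0.80419 +0.53673]
  R  [-0.35270 -0.59436 +0.72273]
t = (+0.26923, +0.14825, +0.60743) m
tr R = 2.427136; θ = arccos((tr R − 1)/2) = 0.776218 rad = 44.474°
axis k = ((R−Rᵀ)₃₂, (R−Rᵀ)₁₃, (R−Rᵀ)₂₁) / (2 sinθ) = (-0.807244, +0.562464, -0.178863)
rvec = θ·k = (-0.626597, +0.436595, -0.138837)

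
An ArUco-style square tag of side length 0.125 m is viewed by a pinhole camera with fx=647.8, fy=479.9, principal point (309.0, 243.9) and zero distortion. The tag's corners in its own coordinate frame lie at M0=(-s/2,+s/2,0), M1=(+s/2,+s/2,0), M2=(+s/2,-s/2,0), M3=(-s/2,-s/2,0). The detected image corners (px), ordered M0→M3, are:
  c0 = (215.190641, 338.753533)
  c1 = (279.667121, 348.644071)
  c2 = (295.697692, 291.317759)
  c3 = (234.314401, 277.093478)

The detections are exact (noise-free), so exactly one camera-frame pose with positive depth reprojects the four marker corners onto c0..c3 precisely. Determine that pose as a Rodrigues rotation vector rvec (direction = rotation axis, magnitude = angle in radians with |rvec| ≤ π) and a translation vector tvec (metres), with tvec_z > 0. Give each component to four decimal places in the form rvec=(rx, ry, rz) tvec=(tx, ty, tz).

Intrinsics K: fx=647.8, fy=479.9, cx=309.0, cy=243.9
Marker side s = 0.125 m; corners in marker frame (Z=0):
  M0 = (-0.0625, +0.0625, 0)
  M1 = (+0.0625, +0.0625, 0)
  M2 = (+0.0625, -0.0625, 0)
  M3 = (-0.0625, -0.0625, 0)
Detected image corners:
  c0 = (215.190641, 338.753533) px
  c1 = (279.667121, 348.644071) px
  c2 = (295.697692, 291.317759) px
  c3 = (234.314401, 277.093478) px
Planar DLT: solve 8×8 A·h = b for H (H[2,2]=1):
  H  [+663.90804 -196.01498 +257.57022]
  H  [+293.53046 +406.79144 +313.78295]
  H  [+0.62696 -0.21811 +1.00000]
B = K⁻¹H; ‖b₁‖=1.002860, ‖b₂‖=1.002860; λ = 2/(‖b₁‖+‖b₂‖) = 0.997149, sign → tz>0 ⇒ λ=+0.997149
r₁ = λ·B[:,0] = (+0.72374,+0.29217,+0.62517); r₂ = λ·B[:,1] = (-0.19798,+0.95577,-0.21748)
r₃ = r₁×r₂ = (-0.66106,+0.03363,+0.74958); SVD([r₁ r₂ r₃]) → R = UVᵀ:
  R  [+0.72374 -0.19798 -0.66106]
  R  [+0.29217 +0.95577 +0.03363]
  R  [+0.62517 -0.21748 +0.74958]
t = (-0.07917, +0.14520, +0.99715) m
tr R = 2.429087; θ = arccos((tr R − 1)/2) = 0.774825 rad = 44.394°
axis k = ((R−Rᵀ)₃₂, (R−Rᵀ)₁₃, (R−Rᵀ)₂₁) / (2 sinθ) = (-0.179470, -0.919276, +0.350317)
rvec = θ·k = (-0.139058, -0.712278, +0.271435)

rvec=(-0.1391, -0.7123, 0.2714) tvec=(-0.0792, 0.1452, 0.9971)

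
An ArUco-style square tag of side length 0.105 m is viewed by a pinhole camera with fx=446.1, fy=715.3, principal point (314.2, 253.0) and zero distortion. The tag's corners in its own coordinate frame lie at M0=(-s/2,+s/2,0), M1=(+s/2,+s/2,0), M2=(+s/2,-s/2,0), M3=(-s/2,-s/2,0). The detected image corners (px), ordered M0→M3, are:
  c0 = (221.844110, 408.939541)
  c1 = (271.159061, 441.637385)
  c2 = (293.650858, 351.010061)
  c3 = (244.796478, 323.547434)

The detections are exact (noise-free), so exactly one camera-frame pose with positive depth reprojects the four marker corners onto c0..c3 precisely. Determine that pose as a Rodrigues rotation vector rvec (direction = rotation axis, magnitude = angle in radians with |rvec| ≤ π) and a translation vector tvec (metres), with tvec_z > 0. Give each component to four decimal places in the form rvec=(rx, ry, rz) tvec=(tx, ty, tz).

rvec=(-0.3154, 0.3412, 0.3251) tvec=(-0.1026, 0.1434, 0.8062)

Intrinsics K: fx=446.1, fy=715.3, cx=314.2, cy=253.0
Marker side s = 0.105 m; corners in marker frame (Z=0):
  M0 = (-0.0525, +0.0525, 0)
  M1 = (+0.0525, +0.0525, 0)
  M2 = (+0.0525, -0.0525, 0)
  M3 = (-0.0525, -0.0525, 0)
Detected image corners:
  c0 = (221.844110, 408.939541) px
  c1 = (271.159061, 441.637385) px
  c2 = (293.650858, 351.010061) px
  c3 = (244.796478, 323.547434) px
Planar DLT: solve 8×8 A·h = b for H (H[2,2]=1):
  H  [+348.10956 -294.73672 +257.44745]
  H  [+109.63834 +721.83097 +380.21685]
  H  [-0.46276 -0.30358 +1.00000]
B = K⁻¹H; ‖b₁‖=1.240342, ‖b₂‖=1.240342; λ = 2/(‖b₁‖+‖b₂‖) = 0.806229, sign → tz>0 ⇒ λ=+0.806229
r₁ = λ·B[:,0] = (+0.89191,+0.25554,-0.37309); r₂ = λ·B[:,1] = (-0.36028,+0.90016,-0.24476)
r₃ = r₁×r₂ = (+0.27330,+0.35272,+0.89493); SVD([r₁ r₂ r₃]) → R = UVᵀ:
  R  [+0.89191 -0.36028 +0.27330]
  R  [+0.25554 +0.90016 +0.35272]
  R  [-0.37309 -0.24476 +0.89493]
t = (-0.10257, +0.14339, +0.80623) m
tr R = 2.687000; θ = arccos((tr R − 1)/2) = 0.567030 rad = 32.488°
axis k = ((R−Rᵀ)₃₂, (R−Rᵀ)₁₃, (R−Rᵀ)₂₁) / (2 sinθ) = (-0.556177, +0.601706, +0.573252)
rvec = θ·k = (-0.315369, +0.341185, +0.325051)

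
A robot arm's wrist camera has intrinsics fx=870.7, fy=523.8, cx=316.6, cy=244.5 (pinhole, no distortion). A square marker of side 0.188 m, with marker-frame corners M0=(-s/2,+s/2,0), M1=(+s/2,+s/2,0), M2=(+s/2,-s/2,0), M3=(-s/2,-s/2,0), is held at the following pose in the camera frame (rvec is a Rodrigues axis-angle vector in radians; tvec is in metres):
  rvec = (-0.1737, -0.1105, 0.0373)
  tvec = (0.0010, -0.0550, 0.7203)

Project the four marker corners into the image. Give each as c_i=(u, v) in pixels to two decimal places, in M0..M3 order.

Intrinsics K: fx=870.7, fy=523.8, cx=316.6, cy=244.5
Marker side s = 0.188 m; corners in marker frame (Z=0):
  M0 = (-0.0940, +0.0940, 0)
  M1 = (+0.0940, +0.0940, 0)
  M2 = (+0.0940, -0.0940, 0)
  M3 = (-0.0940, -0.0940, 0)
rvec = (-0.1737, -0.1105, 0.0373), |rvec| = θ = 0.20922 rad = 11.987°
Rodrigues: sinθ=0.20770, 1−cosθ=0.02181; R = I + sinθ·[k]× + (1−cosθ)·[k]×²:
    [+0.99322 -0.02747 -0.11292]
    [+0.04659 +0.98428 +0.17038]
    [+0.10647 -0.17449 +0.97889]
t = (0.0010, -0.0550, 0.7203) m
M0: Pc = R·M0+t = (-0.09494, +0.03314, +0.69389); u = 870.7·(-0.09494)/0.69389 + 316.6 = 197.4622, v = 523.8·(+0.03314)/0.69389 + 244.5 = 269.5184
M1: Pc = R·M1+t = (+0.09178, +0.04190, +0.71391); u = 870.7·(+0.09178)/0.71391 + 316.6 = 428.5390, v = 523.8·(+0.04190)/0.71391 + 244.5 = 275.2435
M2: Pc = R·M2+t = (+0.09694, -0.14314, +0.74671); u = 870.7·(+0.09694)/0.74671 + 316.6 = 429.6425, v = 523.8·(-0.14314)/0.74671 + 244.5 = 144.0888
M3: Pc = R·M3+t = (-0.08978, -0.15190, +0.72669); u = 870.7·(-0.08978)/0.72669 + 316.6 = 209.0272, v = 523.8·(-0.15190)/0.72669 + 244.5 = 135.0097

c0=(197.46, 269.52) c1=(428.54, 275.24) c2=(429.64, 144.09) c3=(209.03, 135.01)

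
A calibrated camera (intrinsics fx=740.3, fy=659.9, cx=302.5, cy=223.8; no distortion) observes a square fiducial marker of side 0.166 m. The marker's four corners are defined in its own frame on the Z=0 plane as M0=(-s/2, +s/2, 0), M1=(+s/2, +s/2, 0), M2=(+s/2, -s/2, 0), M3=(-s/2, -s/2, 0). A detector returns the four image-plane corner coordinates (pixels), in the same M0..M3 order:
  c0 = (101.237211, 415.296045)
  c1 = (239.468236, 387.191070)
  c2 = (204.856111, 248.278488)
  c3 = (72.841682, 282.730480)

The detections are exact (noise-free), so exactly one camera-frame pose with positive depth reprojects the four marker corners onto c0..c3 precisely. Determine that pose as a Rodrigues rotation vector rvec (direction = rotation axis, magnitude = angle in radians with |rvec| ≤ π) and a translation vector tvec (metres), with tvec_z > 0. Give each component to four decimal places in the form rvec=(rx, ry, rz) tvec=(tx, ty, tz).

Intrinsics K: fx=740.3, fy=659.9, cx=302.5, cy=223.8
Marker side s = 0.166 m; corners in marker frame (Z=0):
  M0 = (-0.0830, +0.0830, 0)
  M1 = (+0.0830, +0.0830, 0)
  M2 = (+0.0830, -0.0830, 0)
  M3 = (-0.0830, -0.0830, 0)
Detected image corners:
  c0 = (101.237211, 415.296045) px
  c1 = (239.468236, 387.191070) px
  c2 = (204.856111, 248.278488) px
  c3 = (72.841682, 282.730480) px
Planar DLT: solve 8×8 A·h = b for H (H[2,2]=1):
  H  [+762.98268 +158.24487 +152.49954]
  H  [-298.06531 +750.27850 +332.66914]
  H  [-0.32793 -0.20069 +1.00000]
B = K⁻¹H; ‖b₁‖=1.256914, ‖b₂‖=1.256914; λ = 2/(‖b₁‖+‖b₂‖) = 0.795599, sign → tz>0 ⇒ λ=+0.795599
r₁ = λ·B[:,0] = (+0.92658,-0.27088,-0.26090); r₂ = λ·B[:,1] = (+0.23531,+0.95871,-0.15967)
r₃ = r₁×r₂ = (+0.29338,+0.08656,+0.95207); SVD([r₁ r₂ r₃]) → R = UVᵀ:
  R  [+0.92658 +0.23531 +0.29338]
  R  [-0.27088 +0.95871 +0.08656]
  R  [-0.26090 -0.15967 +0.95207]
t = (-0.16121, +0.13126, +0.79560) m
tr R = 2.837368; θ = arccos((tr R − 1)/2) = 0.406060 rad = 23.266°
axis k = ((R−Rᵀ)₃₂, (R−Rᵀ)₁₃, (R−Rᵀ)₂₁) / (2 sinθ) = (-0.311690, +0.701629, -0.640755)
rvec = θ·k = (-0.126565, +0.284903, -0.260185)

rvec=(-0.1266, 0.2849, -0.2602) tvec=(-0.1612, 0.1313, 0.7956)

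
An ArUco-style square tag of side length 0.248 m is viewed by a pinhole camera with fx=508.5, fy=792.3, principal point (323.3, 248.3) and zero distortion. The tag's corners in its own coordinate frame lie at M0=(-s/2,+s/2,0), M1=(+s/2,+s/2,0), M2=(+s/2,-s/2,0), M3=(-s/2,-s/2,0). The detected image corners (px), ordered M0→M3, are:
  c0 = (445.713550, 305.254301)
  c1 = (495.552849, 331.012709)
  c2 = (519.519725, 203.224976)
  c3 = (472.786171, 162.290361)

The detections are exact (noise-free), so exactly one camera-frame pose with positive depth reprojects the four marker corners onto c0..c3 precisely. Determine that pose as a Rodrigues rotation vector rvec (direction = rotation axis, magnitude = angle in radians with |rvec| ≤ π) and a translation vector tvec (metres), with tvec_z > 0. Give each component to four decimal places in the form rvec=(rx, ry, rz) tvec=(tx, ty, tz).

Intrinsics K: fx=508.5, fy=792.3, cx=323.3, cy=248.3
Marker side s = 0.248 m; corners in marker frame (Z=0):
  M0 = (-0.1240, +0.1240, 0)
  M1 = (+0.1240, +0.1240, 0)
  M2 = (+0.1240, -0.1240, 0)
  M3 = (-0.1240, -0.1240, 0)
Detected image corners:
  c0 = (445.713550, 305.254301) px
  c1 = (495.552849, 331.012709) px
  c2 = (519.519725, 203.224976) px
  c3 = (472.786171, 162.290361) px
Planar DLT: solve 8×8 A·h = b for H (H[2,2]=1):
  H  [+415.35343 -111.29388 +484.78832]
  H  [+248.85631 +539.60701 +251.23751]
  H  [+0.45649 -0.01809 +1.00000]
B = K⁻¹H; ‖b₁‖=0.717587, ‖b₂‖=0.717587; λ = 2/(‖b₁‖+‖b₂‖) = 1.393559, sign → tz>0 ⇒ λ=+1.393559
r₁ = λ·B[:,0] = (+0.73383,+0.23835,+0.63615); r₂ = λ·B[:,1] = (-0.28897,+0.95701,-0.02521)
r₃ = r₁×r₂ = (-0.61480,-0.16533,+0.77116); SVD([r₁ r₂ r₃]) → R = UVᵀ:
  R  [+0.73383 -0.28897 -0.61480]
  R  [+0.23835 +0.95701 -0.16533]
  R  [+0.63615 -0.02521 +0.77116]
t = (+0.44256, +0.00517, +1.39356) m
tr R = 2.461994; θ = arccos((tr R − 1)/2) = 0.751015 rad = 43.030°
axis k = ((R−Rᵀ)₃₂, (R−Rᵀ)₁₃, (R−Rᵀ)₂₁) / (2 sinθ) = (+0.102665, -0.916607, +0.386382)
rvec = θ·k = (+0.077103, -0.688386, +0.290178)

rvec=(0.0771, -0.6884, 0.2902) tvec=(0.4426, 0.0052, 1.3936)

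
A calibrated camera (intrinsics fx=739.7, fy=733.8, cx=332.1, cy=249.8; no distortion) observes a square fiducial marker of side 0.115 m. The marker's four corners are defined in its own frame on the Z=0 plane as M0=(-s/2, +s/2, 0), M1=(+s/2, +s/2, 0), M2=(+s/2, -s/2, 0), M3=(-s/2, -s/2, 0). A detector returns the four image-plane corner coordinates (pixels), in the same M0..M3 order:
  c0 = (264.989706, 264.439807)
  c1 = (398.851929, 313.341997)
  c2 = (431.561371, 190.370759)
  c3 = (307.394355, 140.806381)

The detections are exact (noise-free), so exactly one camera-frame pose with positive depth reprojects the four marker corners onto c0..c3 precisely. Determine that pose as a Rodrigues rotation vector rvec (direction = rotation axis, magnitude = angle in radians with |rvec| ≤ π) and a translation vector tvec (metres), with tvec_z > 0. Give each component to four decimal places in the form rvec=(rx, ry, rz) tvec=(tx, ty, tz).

rvec=(-0.3250, -0.2289, 0.3264) tvec=(0.0166, -0.0200, 0.6061)

Intrinsics K: fx=739.7, fy=733.8, cx=332.1, cy=249.8
Marker side s = 0.115 m; corners in marker frame (Z=0):
  M0 = (-0.0575, +0.0575, 0)
  M1 = (+0.0575, +0.0575, 0)
  M2 = (+0.0575, -0.0575, 0)
  M3 = (-0.0575, -0.0575, 0)
Detected image corners:
  c0 = (264.989706, 264.439807) px
  c1 = (398.851929, 313.341997) px
  c2 = (431.561371, 190.370759) px
  c3 = (307.394355, 140.806381) px
Planar DLT: solve 8×8 A·h = b for H (H[2,2]=1):
  H  [+1217.12493 -526.94880 +352.34050]
  H  [+490.83466 +941.88639 +225.59773]
  H  [+0.27559 -0.57324 +1.00000]
B = K⁻¹H; ‖b₁‖=1.649921, ‖b₂‖=1.649921; λ = 2/(‖b₁‖+‖b₂‖) = 0.606090, sign → tz>0 ⇒ λ=+0.606090
r₁ = λ·B[:,0] = (+0.92229,+0.34855,+0.16703); r₂ = λ·B[:,1] = (-0.27578,+0.89623,-0.34743)
r₃ = r₁×r₂ = (-0.27080,+0.27437,+0.92271); SVD([r₁ r₂ r₃]) → R = UVᵀ:
  R  [+0.92229 -0.27578 -0.27080]
  R  [+0.34855 +0.89623 +0.27437]
  R  [+0.16703 -0.34743 +0.92271]
t = (+0.01658, -0.01999, +0.60609) m
tr R = 2.741230; θ = arccos((tr R − 1)/2) = 0.514345 rad = 29.470°
axis k = ((R−Rᵀ)₃₂, (R−Rᵀ)₁₃, (R−Rᵀ)₂₁) / (2 sinθ) = (-0.631957, -0.444977, +0.634528)
rvec = θ·k = (-0.325044, -0.228872, +0.326367)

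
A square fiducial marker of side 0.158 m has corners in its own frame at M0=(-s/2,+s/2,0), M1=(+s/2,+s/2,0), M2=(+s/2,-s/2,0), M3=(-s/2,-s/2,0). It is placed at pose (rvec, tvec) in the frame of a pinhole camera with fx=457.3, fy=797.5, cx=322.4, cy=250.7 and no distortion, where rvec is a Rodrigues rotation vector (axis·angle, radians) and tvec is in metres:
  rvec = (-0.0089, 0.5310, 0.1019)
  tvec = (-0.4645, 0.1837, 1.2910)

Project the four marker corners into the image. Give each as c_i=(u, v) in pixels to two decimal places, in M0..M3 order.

c0=(137.04, 403.22) c1=(174.67, 422.48) c2=(180.07, 322.55) c3=(142.04, 309.26)

Intrinsics K: fx=457.3, fy=797.5, cx=322.4, cy=250.7
Marker side s = 0.158 m; corners in marker frame (Z=0):
  M0 = (-0.0790, +0.0790, 0)
  M1 = (+0.0790, +0.0790, 0)
  M2 = (+0.0790, -0.0790, 0)
  M3 = (-0.0790, -0.0790, 0)
rvec = (-0.0089, 0.5310, 0.1019), |rvec| = θ = 0.54076 rad = 30.983°
Rodrigues: sinθ=0.51479, 1−cosθ=0.14268; R = I + sinθ·[k]× + (1−cosθ)·[k]×²:
    [+0.85736 -0.09931 +0.50505]
    [+0.09470 +0.99489 +0.03487]
    [-0.50594 +0.01793 +0.86238]
t = (-0.4645, 0.1837, 1.2910) m
M0: Pc = R·M0+t = (-0.54008, +0.25482, +1.33239); u = 457.3·(-0.54008)/1.33239 + 322.4 = 137.0354, v = 797.5·(+0.25482)/1.33239 + 250.7 = 403.2199
M1: Pc = R·M1+t = (-0.40461, +0.26978, +1.25245); u = 457.3·(-0.40461)/1.25245 + 322.4 = 174.6650, v = 797.5·(+0.26978)/1.25245 + 250.7 = 422.4820
M2: Pc = R·M2+t = (-0.38892, +0.11258, +1.24961); u = 457.3·(-0.38892)/1.24961 + 322.4 = 180.0724, v = 797.5·(+0.11258)/1.24961 + 250.7 = 322.5511
M3: Pc = R·M3+t = (-0.52439, +0.09762, +1.32955); u = 457.3·(-0.52439)/1.32955 + 322.4 = 142.0375, v = 797.5·(+0.09762)/1.32955 + 250.7 = 309.2562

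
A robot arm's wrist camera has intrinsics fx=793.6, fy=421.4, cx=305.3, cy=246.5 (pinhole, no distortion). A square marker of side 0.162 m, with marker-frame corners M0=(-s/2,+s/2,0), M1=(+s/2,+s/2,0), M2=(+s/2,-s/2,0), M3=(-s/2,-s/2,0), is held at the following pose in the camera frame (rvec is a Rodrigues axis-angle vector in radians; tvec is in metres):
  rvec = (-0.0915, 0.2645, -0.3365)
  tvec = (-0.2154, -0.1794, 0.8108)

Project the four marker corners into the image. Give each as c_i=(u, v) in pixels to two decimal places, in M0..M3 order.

c0=(49.99, 207.48) c1=(187.09, 175.99) c2=(139.92, 97.85) c3=(8.51, 132.16)

Intrinsics K: fx=793.6, fy=421.4, cx=305.3, cy=246.5
Marker side s = 0.162 m; corners in marker frame (Z=0):
  M0 = (-0.0810, +0.0810, 0)
  M1 = (+0.0810, +0.0810, 0)
  M2 = (+0.0810, -0.0810, 0)
  M3 = (-0.0810, -0.0810, 0)
rvec = (-0.0915, 0.2645, -0.3365), |rvec| = θ = 0.43768 rad = 25.077°
Rodrigues: sinθ=0.42384, 1−cosθ=0.09426; R = I + sinθ·[k]× + (1−cosθ)·[k]×²:
    [+0.90986 +0.31395 +0.27129]
    [-0.33777 +0.94016 +0.04481]
    [-0.24099 -0.13240 +0.96146]
t = (-0.2154, -0.1794, 0.8108) m
M0: Pc = R·M0+t = (-0.26367, -0.07589, +0.81960); u = 793.6·(-0.26367)/0.81960 + 305.3 = 49.9943, v = 421.4·(-0.07589)/0.81960 + 246.5 = 207.4819
M1: Pc = R·M1+t = (-0.11627, -0.13061, +0.78056); u = 793.6·(-0.11627)/0.78056 + 305.3 = 187.0852, v = 421.4·(-0.13061)/0.78056 + 246.5 = 175.9895
M2: Pc = R·M2+t = (-0.16713, -0.28291, +0.80200); u = 793.6·(-0.16713)/0.80200 + 305.3 = 139.9199, v = 421.4·(-0.28291)/0.80200 + 246.5 = 97.8485
M3: Pc = R·M3+t = (-0.31453, -0.22819, +0.84104); u = 793.6·(-0.31453)/0.84104 + 305.3 = 8.5146, v = 421.4·(-0.22819)/0.84104 + 246.5 = 132.1649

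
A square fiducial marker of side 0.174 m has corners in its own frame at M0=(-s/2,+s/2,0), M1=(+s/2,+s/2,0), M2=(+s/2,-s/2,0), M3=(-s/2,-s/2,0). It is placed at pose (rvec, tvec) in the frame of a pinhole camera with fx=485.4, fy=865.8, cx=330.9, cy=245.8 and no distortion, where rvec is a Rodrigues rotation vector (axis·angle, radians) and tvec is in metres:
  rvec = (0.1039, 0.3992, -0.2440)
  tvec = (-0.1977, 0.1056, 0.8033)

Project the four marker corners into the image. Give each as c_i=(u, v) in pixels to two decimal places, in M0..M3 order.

Intrinsics K: fx=485.4, fy=865.8, cx=330.9, cy=245.8
Marker side s = 0.174 m; corners in marker frame (Z=0):
  M0 = (-0.0870, +0.0870, 0)
  M1 = (+0.0870, +0.0870, 0)
  M2 = (+0.0870, -0.0870, 0)
  M3 = (-0.0870, -0.0870, 0)
rvec = (0.1039, 0.3992, -0.2440), |rvec| = θ = 0.47926 rad = 27.460°
Rodrigues: sinθ=0.46112, 1−cosθ=0.11266; R = I + sinθ·[k]× + (1−cosθ)·[k]×²:
    [+0.89263 +0.25511 +0.37166]
    [-0.21442 +0.96550 -0.14775]
    [-0.39653 +0.05219 +0.91654]
t = (-0.1977, 0.1056, 0.8033) m
M0: Pc = R·M0+t = (-0.25316, +0.20825, +0.84234); u = 485.4·(-0.25316)/0.84234 + 330.9 = 185.0134, v = 865.8·(+0.20825)/0.84234 + 245.8 = 459.8538
M1: Pc = R·M1+t = (-0.09785, +0.17094, +0.77334); u = 485.4·(-0.09785)/0.77334 + 330.9 = 269.4852, v = 865.8·(+0.17094)/0.77334 + 245.8 = 437.1813
M2: Pc = R·M2+t = (-0.14224, +0.00295, +0.76426); u = 485.4·(-0.14224)/0.76426 + 330.9 = 240.5628, v = 865.8·(+0.00295)/0.76426 + 245.8 = 249.1381
M3: Pc = R·M3+t = (-0.29755, +0.04026, +0.83326); u = 485.4·(-0.29755)/0.83326 + 330.9 = 157.5652, v = 865.8·(+0.04026)/0.83326 + 245.8 = 287.6281

c0=(185.01, 459.85) c1=(269.49, 437.18) c2=(240.56, 249.14) c3=(157.57, 287.63)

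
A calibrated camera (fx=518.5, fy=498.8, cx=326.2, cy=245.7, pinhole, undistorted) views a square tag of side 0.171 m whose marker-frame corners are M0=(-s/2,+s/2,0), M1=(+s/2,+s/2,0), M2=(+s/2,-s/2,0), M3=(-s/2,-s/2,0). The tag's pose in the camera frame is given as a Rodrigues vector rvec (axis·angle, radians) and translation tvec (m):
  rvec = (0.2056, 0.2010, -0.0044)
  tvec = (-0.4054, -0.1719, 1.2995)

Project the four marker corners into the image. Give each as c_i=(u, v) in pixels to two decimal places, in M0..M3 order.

Intrinsics K: fx=518.5, fy=498.8, cx=326.2, cy=245.7
Marker side s = 0.171 m; corners in marker frame (Z=0):
  M0 = (-0.0855, +0.0855, 0)
  M1 = (+0.0855, +0.0855, 0)
  M2 = (+0.0855, -0.0855, 0)
  M3 = (-0.0855, -0.0855, 0)
rvec = (0.2056, 0.2010, -0.0044), |rvec| = θ = 0.28756 rad = 16.476°
Rodrigues: sinθ=0.28361, 1−cosθ=0.04106; R = I + sinθ·[k]× + (1−cosθ)·[k]×²:
    [+0.97993 +0.02486 +0.19779]
    [+0.01618 +0.97900 -0.20322]
    [-0.19869 +0.20234 +0.95895]
t = (-0.4054, -0.1719, 1.2995) m
M0: Pc = R·M0+t = (-0.48706, -0.08958, +1.33379); u = 518.5·(-0.48706)/1.33379 + 326.2 = 136.8598, v = 498.8·(-0.08958)/1.33379 + 245.7 = 212.1999
M1: Pc = R·M1+t = (-0.31949, -0.08681, +1.29981); u = 518.5·(-0.31949)/1.29981 + 326.2 = 198.7540, v = 498.8·(-0.08681)/1.29981 + 245.7 = 212.3861
M2: Pc = R·M2+t = (-0.32374, -0.25422, +1.26521); u = 518.5·(-0.32374)/1.26521 + 326.2 = 193.5265, v = 498.8·(-0.25422)/1.26521 + 245.7 = 145.4753
M3: Pc = R·M3+t = (-0.49131, -0.25699, +1.29919); u = 518.5·(-0.49131)/1.29919 + 326.2 = 130.1206, v = 498.8·(-0.25699)/1.29919 + 245.7 = 147.0341

c0=(136.86, 212.20) c1=(198.75, 212.39) c2=(193.53, 145.48) c3=(130.12, 147.03)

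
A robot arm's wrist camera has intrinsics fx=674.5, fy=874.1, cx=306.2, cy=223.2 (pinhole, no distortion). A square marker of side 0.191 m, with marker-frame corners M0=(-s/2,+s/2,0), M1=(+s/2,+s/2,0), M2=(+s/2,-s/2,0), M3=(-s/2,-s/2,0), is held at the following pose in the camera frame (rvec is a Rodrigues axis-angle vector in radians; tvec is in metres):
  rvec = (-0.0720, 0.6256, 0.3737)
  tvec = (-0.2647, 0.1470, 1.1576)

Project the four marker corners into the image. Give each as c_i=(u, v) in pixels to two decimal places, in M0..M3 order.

Intrinsics K: fx=674.5, fy=874.1, cx=306.2, cy=223.2
Marker side s = 0.191 m; corners in marker frame (Z=0):
  M0 = (-0.0955, +0.0955, 0)
  M1 = (+0.0955, +0.0955, 0)
  M2 = (+0.0955, -0.0955, 0)
  M3 = (-0.0955, -0.0955, 0)
rvec = (-0.0720, 0.6256, 0.3737), |rvec| = θ = 0.73226 rad = 41.956°
Rodrigues: sinθ=0.66856, 1−cosθ=0.25634; R = I + sinθ·[k]× + (1−cosθ)·[k]×²:
    [+0.74614 -0.36272 +0.55831]
    [+0.31965 +0.93076 +0.17750]
    [-0.58403 +0.04603 +0.81042]
t = (-0.2647, 0.1470, 1.1576) m
M0: Pc = R·M0+t = (-0.37060, +0.20536, +1.21777); u = 674.5·(-0.37060)/1.21777 + 306.2 = 100.9338, v = 874.1·(+0.20536)/1.21777 + 223.2 = 370.6052
M1: Pc = R·M1+t = (-0.22808, +0.26641, +1.10622); u = 674.5·(-0.22808)/1.10622 + 306.2 = 167.1299, v = 874.1·(+0.26641)/1.10622 + 223.2 = 433.7123
M2: Pc = R·M2+t = (-0.15880, +0.08864, +1.09743); u = 674.5·(-0.15880)/1.09743 + 306.2 = 208.5963, v = 874.1·(+0.08864)/1.09743 + 223.2 = 293.8010
M3: Pc = R·M3+t = (-0.30132, +0.02759, +1.20898); u = 674.5·(-0.30132)/1.20898 + 306.2 = 138.0929, v = 874.1·(+0.02759)/1.20898 + 223.2 = 243.1444

c0=(100.93, 370.61) c1=(167.13, 433.71) c2=(208.60, 293.80) c3=(138.09, 243.14)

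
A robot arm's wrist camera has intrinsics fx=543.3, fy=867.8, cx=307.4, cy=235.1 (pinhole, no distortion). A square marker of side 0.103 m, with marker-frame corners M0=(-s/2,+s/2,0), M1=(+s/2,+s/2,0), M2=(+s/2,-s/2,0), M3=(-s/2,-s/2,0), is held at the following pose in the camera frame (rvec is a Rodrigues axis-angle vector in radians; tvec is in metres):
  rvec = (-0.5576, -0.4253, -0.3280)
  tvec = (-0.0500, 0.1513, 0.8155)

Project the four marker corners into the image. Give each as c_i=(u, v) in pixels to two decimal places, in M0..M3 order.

Intrinsics K: fx=543.3, fy=867.8, cx=307.4, cy=235.1
Marker side s = 0.103 m; corners in marker frame (Z=0):
  M0 = (-0.0515, +0.0515, 0)
  M1 = (+0.0515, +0.0515, 0)
  M2 = (+0.0515, -0.0515, 0)
  M3 = (-0.0515, -0.0515, 0)
rvec = (-0.5576, -0.4253, -0.3280), |rvec| = θ = 0.77420 rad = 44.358°
Rodrigues: sinθ=0.69914, 1−cosθ=0.28502; R = I + sinθ·[k]× + (1−cosθ)·[k]×²:
    [+0.86283 +0.40897 -0.29710]
    [-0.18343 +0.80099 +0.56988]
    [+0.47104 -0.43721 +0.76614]
t = (-0.0500, 0.1513, 0.8155) m
M0: Pc = R·M0+t = (-0.07337, +0.20200, +0.76873); u = 543.3·(-0.07337)/0.76873 + 307.4 = 255.5428, v = 867.8·(+0.20200)/0.76873 + 235.1 = 463.1319
M1: Pc = R·M1+t = (+0.01550, +0.18310, +0.81724); u = 543.3·(+0.01550)/0.81724 + 307.4 = 317.7028, v = 867.8·(+0.18310)/0.81724 + 235.1 = 429.5319
M2: Pc = R·M2+t = (-0.02663, +0.10060, +0.86227); u = 543.3·(-0.02663)/0.86227 + 307.4 = 290.6234, v = 867.8·(+0.10060)/0.86227 + 235.1 = 336.3466
M3: Pc = R·M3+t = (-0.11550, +0.11950, +0.81376); u = 543.3·(-0.11550)/0.81376 + 307.4 = 230.2887, v = 867.8·(+0.11950)/0.81376 + 235.1 = 362.5314

c0=(255.54, 463.13) c1=(317.70, 429.53) c2=(290.62, 336.35) c3=(230.29, 362.53)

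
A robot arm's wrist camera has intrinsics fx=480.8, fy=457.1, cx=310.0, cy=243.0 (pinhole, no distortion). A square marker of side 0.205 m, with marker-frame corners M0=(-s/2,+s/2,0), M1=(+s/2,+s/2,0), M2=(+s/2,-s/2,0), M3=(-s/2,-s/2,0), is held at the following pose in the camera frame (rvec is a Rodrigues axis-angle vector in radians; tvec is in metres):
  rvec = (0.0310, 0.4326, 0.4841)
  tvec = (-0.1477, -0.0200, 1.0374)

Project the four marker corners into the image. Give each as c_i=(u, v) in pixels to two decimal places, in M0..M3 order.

Intrinsics K: fx=480.8, fy=457.1, cx=310.0, cy=243.0
Marker side s = 0.205 m; corners in marker frame (Z=0):
  M0 = (-0.1025, +0.1025, 0)
  M1 = (+0.1025, +0.1025, 0)
  M2 = (+0.1025, -0.1025, 0)
  M3 = (-0.1025, -0.1025, 0)
rvec = (0.0310, 0.4326, 0.4841), |rvec| = θ = 0.64997 rad = 37.240°
Rodrigues: sinθ=0.60516, 1−cosθ=0.20390; R = I + sinθ·[k]× + (1−cosθ)·[k]×²:
    [+0.79657 -0.44426 +0.41002]
    [+0.45720 +0.88643 +0.07221]
    [-0.39553 +0.12994 +0.90921]
t = (-0.1477, -0.0200, 1.0374) m
M0: Pc = R·M0+t = (-0.27488, +0.02400, +1.09126); u = 480.8·(-0.27488)/1.09126 + 310.0 = 188.8884, v = 457.1·(+0.02400)/1.09126 + 243.0 = 253.0512
M1: Pc = R·M1+t = (-0.11159, +0.11772, +1.01018); u = 480.8·(-0.11159)/1.01018 + 310.0 = 256.8890, v = 457.1·(+0.11772)/1.01018 + 243.0 = 296.2686
M2: Pc = R·M2+t = (-0.02052, -0.06400, +0.98354); u = 480.8·(-0.02052)/0.98354 + 310.0 = 299.9710, v = 457.1·(-0.06400)/0.98354 + 243.0 = 213.2579
M3: Pc = R·M3+t = (-0.18381, -0.15772, +1.06462); u = 480.8·(-0.18381)/1.06462 + 310.0 = 226.9877, v = 457.1·(-0.15772)/1.06462 + 243.0 = 175.2816

c0=(188.89, 253.05) c1=(256.89, 296.27) c2=(299.97, 213.26) c3=(226.99, 175.28)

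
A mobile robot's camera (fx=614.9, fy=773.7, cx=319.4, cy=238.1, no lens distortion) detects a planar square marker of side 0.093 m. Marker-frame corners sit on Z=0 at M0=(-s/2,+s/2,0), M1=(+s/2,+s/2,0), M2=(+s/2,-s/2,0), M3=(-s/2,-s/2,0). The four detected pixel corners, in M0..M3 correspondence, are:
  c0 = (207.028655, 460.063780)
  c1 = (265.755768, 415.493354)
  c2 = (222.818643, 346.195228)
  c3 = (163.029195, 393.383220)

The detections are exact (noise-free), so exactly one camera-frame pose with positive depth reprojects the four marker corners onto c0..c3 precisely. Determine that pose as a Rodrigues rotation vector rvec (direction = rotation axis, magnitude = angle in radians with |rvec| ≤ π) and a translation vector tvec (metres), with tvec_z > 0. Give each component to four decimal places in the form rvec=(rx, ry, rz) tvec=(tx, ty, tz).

Intrinsics K: fx=614.9, fy=773.7, cx=319.4, cy=238.1
Marker side s = 0.093 m; corners in marker frame (Z=0):
  M0 = (-0.0465, +0.0465, 0)
  M1 = (+0.0465, +0.0465, 0)
  M2 = (+0.0465, -0.0465, 0)
  M3 = (-0.0465, -0.0465, 0)
Detected image corners:
  c0 = (207.028655, 460.063780) px
  c1 = (265.755768, 415.493354) px
  c2 = (222.818643, 346.195228) px
  c3 = (163.029195, 393.383220) px
Planar DLT: solve 8×8 A·h = b for H (H[2,2]=1):
  H  [+596.33442 +538.73154 +214.73203]
  H  [-569.78540 +865.02583 +404.51137]
  H  [-0.18990 +0.33206 +1.00000]
B = K⁻¹H; ‖b₁‖=1.279581, ‖b₂‖=1.279581; λ = 2/(‖b₁‖+‖b₂‖) = 0.781506, sign → tz>0 ⇒ λ=+0.781506
r₁ = λ·B[:,0] = (+0.83500,-0.52986,-0.14841); r₂ = λ·B[:,1] = (+0.54990,+0.79389,+0.25951)
r₃ = r₁×r₂ = (-0.01969,-0.29830,+0.95427); SVD([r₁ r₂ r₃]) → R = UVᵀ:
  R  [+0.83500 +0.54990 -0.01969]
  R  [-0.52986 +0.79389 -0.29830]
  R  [-0.14841 +0.25951 +0.95427]
t = (-0.13303, +0.16809, +0.78151) m
tr R = 2.583158; θ = arccos((tr R − 1)/2) = 0.657408 rad = 37.667°
axis k = ((R−Rᵀ)₃₂, (R−Rᵀ)₁₃, (R−Rᵀ)₂₁) / (2 sinθ) = (+0.456422, +0.105325, -0.883508)
rvec = θ·k = (+0.300055, +0.069241, -0.580825)

rvec=(0.3001, 0.0692, -0.5808) tvec=(-0.1330, 0.1681, 0.7815)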